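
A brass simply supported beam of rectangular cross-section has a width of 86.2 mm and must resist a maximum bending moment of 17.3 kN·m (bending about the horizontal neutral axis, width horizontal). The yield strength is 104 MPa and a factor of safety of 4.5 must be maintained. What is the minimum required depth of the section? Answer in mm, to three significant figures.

h = 228 mm

σ_allow = 104/4.5 = 23.11 MPa.
For a rectangular section σ = 6M/(bh²), so h² = 6M/(b σ_allow) = 6×1.7300×10^7/(86.2×23.11) = 52100 mm².
h = 228.3 mm.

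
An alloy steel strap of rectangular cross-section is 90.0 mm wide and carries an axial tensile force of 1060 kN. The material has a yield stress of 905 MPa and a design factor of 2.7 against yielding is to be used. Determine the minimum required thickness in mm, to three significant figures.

t = 35.1 mm

σ_allow = 905/2.7 = 335.2 MPa.
Required area A = F/σ_allow = 1060000/335.2 = 3162 mm².
t = A/w = 3162/90.0 = 35.14 mm.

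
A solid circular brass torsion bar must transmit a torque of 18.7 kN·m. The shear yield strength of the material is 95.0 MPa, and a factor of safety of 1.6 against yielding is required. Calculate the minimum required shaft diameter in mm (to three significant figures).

d = 117 mm

Allowable shear stress τ_allow = 95.0/1.6 = 59.38 MPa.
For a solid shaft τ = 16T/(πd³), so d³ = 16T/(π τ_allow) = 16×1.8700×10^7/(π×59.38) = 1.604×10^6 mm³.
d = (1.604×10^6)^(1/3) = 117.1 mm.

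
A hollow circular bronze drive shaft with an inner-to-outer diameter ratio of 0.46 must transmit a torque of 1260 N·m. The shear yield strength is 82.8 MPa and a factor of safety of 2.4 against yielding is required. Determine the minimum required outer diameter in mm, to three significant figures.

d_o = 58.0 mm

τ_allow = 82.8/2.4 = 34.50 MPa.
For a hollow shaft τ = 16T/[πd_o³(1−k⁴)] with k = 0.46, so 1−k⁴ = 0.9552.
d_o³ = 16T/[π τ_allow (1−k⁴)] = 16×1260000/(π×34.50×0.9552) = 194700 mm³.
d_o = 57.96 mm.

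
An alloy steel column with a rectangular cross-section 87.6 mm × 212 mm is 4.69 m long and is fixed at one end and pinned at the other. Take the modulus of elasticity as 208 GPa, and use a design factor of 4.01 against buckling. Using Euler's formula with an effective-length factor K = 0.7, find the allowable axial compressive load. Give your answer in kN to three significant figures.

Buckling occurs about the weak axis: I_min = h·b³/12 = 212×87.6³/12 = 1.188×10^7 mm⁴ (b = 87.6 mm is the smaller dimension).
Effective length L_e = KL = 0.7×4.69 m = 3283 mm.
Euler critical load P_cr = π²EI/L_e² = π²×208000×1.188×10^7/3283² = 2.262×10^6 N.
P_allow = P_cr/n = 2.262×10^6/4.01 = 564100 N.

P_allow = 564 kN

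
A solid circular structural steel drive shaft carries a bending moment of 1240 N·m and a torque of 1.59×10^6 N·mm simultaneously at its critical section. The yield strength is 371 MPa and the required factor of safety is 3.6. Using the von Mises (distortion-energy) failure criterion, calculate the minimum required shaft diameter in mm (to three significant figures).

d = 56.8 mm

σ_allow = σ_y/n = 371/3.6 = 103.1 MPa.
For a solid shaft σ_b = 32M/(πd³) and τ = 16T/(πd³), so the von Mises stress is σ' = (16/πd³)·√(4M²+3T²).
√(4M²+3T²) = √(4×(1.240×10^6)² + 3×(1.590×10^6)²) = 3.706×10^6 N·mm.
d³ = 16×3.706×10^6/(π×103.1) = 183200 mm³.
d = 56.79 mm.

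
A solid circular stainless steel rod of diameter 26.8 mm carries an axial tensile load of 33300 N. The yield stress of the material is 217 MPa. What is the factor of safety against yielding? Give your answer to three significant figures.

A = πd²/4 = 564.1 mm².
σ = F/A = 33300/564.1 = 59.03 MPa.
n = 217/59.03 = 3.676.

n = 3.68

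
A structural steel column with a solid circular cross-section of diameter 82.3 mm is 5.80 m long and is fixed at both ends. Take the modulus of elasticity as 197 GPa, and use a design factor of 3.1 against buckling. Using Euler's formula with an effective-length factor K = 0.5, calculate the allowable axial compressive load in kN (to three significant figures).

P_allow = 168 kN

I = πd⁴/64 = π×82.3⁴/64 = 2.252×10^6 mm⁴.
Effective length L_e = KL = 0.5×5.80 m = 2900 mm.
Euler critical load P_cr = π²EI/L_e² = π²×197000×2.252×10^6/2900² = 520600 N.
P_allow = P_cr/n = 520600/3.1 = 167900 N.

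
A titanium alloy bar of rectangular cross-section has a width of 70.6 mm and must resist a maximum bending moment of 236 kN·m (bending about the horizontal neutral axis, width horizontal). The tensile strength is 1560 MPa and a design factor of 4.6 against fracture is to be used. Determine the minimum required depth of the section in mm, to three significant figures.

σ_allow = 1560/4.6 = 339.1 MPa.
For a rectangular section σ = 6M/(bh²), so h² = 6M/(b σ_allow) = 6×2.3600×10^8/(70.6×339.1) = 59140 mm².
h = 243.2 mm.

h = 243 mm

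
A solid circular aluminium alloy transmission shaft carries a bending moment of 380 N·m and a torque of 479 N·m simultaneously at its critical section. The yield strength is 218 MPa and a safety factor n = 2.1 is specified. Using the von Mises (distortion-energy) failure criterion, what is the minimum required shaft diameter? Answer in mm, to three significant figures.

σ_allow = σ_y/n = 218/2.1 = 103.8 MPa.
For a solid shaft σ_b = 32M/(πd³) and τ = 16T/(πd³), so the von Mises stress is σ' = (16/πd³)·√(4M²+3T²).
√(4M²+3T²) = √(4×(380000)² + 3×(479000)²) = 1.125×10^6 N·mm.
d³ = 16×1.125×10^6/(π×103.8) = 55200 mm³.
d = 38.08 mm.

d = 38.1 mm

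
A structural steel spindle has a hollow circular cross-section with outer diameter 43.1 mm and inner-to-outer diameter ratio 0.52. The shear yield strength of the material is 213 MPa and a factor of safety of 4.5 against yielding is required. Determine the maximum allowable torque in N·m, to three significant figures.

T_allow = 690 N·m

τ_allow = 213/4.5 = 47.33 MPa.
For a hollow shaft T_allow = τ_allow·πd_o³(1−k⁴)/16 with 1−k⁴ = 0.9269, so πd_o³(1−k⁴)/16 = 14570 mm³.
T_allow = 47.33×14570 = 689700 N·mm = 689.7 N·m.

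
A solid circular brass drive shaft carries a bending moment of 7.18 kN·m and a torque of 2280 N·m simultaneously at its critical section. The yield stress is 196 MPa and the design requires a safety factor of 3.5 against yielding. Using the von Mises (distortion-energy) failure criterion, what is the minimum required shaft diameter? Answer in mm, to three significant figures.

d = 111 mm

σ_allow = σ_y/n = 196/3.5 = 56.00 MPa.
For a solid shaft σ_b = 32M/(πd³) and τ = 16T/(πd³), so the von Mises stress is σ' = (16/πd³)·√(4M²+3T²).
√(4M²+3T²) = √(4×(7.180×10^6)² + 3×(2.280×10^6)²) = 1.489×10^7 N·mm.
d³ = 16×1.489×10^7/(π×56.00) = 1.354×10^6 mm³.
d = 110.6 mm.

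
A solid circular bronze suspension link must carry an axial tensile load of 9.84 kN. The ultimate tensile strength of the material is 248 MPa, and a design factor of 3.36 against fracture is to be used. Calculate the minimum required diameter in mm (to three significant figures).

d = 13.0 mm

Allowable stress σ_allow = 248/3.36 = 73.81 MPa.
Required area A = F/σ_allow = 9840.0/73.81 = 133.3 mm².
A = πd²/4 → d = √(4A/π) = 13.03 mm.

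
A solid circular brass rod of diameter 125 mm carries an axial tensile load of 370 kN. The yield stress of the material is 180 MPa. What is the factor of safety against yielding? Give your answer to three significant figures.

n = 5.97

A = πd²/4 = 12270 mm².
σ = F/A = 370000/12270 = 30.15 MPa.
n = 180/30.15 = 5.970.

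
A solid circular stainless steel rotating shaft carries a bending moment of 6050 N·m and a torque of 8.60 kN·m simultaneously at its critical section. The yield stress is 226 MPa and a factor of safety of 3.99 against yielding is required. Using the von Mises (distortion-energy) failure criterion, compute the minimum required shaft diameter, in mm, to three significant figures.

d = 120 mm

σ_allow = σ_y/n = 226/3.99 = 56.64 MPa.
For a solid shaft σ_b = 32M/(πd³) and τ = 16T/(πd³), so the von Mises stress is σ' = (16/πd³)·√(4M²+3T²).
√(4M²+3T²) = √(4×(6.050×10^6)² + 3×(8.600×10^6)²) = 1.919×10^7 N·mm.
d³ = 16×1.919×10^7/(π×56.64) = 1.726×10^6 mm³.
d = 119.9 mm.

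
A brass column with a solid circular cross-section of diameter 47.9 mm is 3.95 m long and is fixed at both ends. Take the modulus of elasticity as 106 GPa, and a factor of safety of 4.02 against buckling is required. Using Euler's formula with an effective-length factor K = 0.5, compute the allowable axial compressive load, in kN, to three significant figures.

I = πd⁴/64 = π×47.9⁴/64 = 258400 mm⁴.
Effective length L_e = KL = 0.5×3.95 m = 1975 mm.
Euler critical load P_cr = π²EI/L_e² = π²×106000×258400/1975² = 69310 N.
P_allow = P_cr/n = 69310/4.02 = 17240 N.

P_allow = 17.2 kN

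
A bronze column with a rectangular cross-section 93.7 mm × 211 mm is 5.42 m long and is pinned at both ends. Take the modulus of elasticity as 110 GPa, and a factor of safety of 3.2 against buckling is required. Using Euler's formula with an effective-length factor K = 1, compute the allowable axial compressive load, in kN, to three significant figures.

P_allow = 167 kN

Buckling occurs about the weak axis: I_min = h·b³/12 = 211×93.7³/12 = 1.447×10^7 mm⁴ (b = 93.7 mm is the smaller dimension).
Effective length L_e = KL = 1×5.42 m = 5420 mm.
Euler critical load P_cr = π²EI/L_e² = π²×110000×1.447×10^7/5420² = 534600 N.
P_allow = P_cr/n = 534600/3.2 = 167100 N.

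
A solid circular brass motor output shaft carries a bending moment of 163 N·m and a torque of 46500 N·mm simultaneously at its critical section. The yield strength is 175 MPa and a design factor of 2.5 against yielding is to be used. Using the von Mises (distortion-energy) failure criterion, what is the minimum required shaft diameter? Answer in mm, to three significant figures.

σ_allow = σ_y/n = 175/2.5 = 70.00 MPa.
For a solid shaft σ_b = 32M/(πd³) and τ = 16T/(πd³), so the von Mises stress is σ' = (16/πd³)·√(4M²+3T²).
√(4M²+3T²) = √(4×(163000)² + 3×(46500)²) = 335800 N·mm.
d³ = 16×335800/(π×70.00) = 24430 mm³.
d = 29.02 mm.

d = 29.0 mm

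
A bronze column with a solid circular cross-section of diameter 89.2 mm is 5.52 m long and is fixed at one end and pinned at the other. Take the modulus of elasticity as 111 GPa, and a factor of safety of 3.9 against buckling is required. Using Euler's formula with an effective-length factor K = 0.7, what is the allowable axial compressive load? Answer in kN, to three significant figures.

I = πd⁴/64 = π×89.2⁴/64 = 3.108×10^6 mm⁴.
Effective length L_e = KL = 0.7×5.52 m = 3864 mm.
Euler critical load P_cr = π²EI/L_e² = π²×111000×3.108×10^6/3864² = 228000 N.
P_allow = P_cr/n = 228000/3.9 = 58470 N.

P_allow = 58.5 kN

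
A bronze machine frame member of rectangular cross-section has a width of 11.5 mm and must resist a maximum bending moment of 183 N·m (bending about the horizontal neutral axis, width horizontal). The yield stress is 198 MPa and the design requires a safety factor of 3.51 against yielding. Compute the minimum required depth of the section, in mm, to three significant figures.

σ_allow = 198/3.51 = 56.41 MPa.
For a rectangular section σ = 6M/(bh²), so h² = 6M/(b σ_allow) = 6×183000/(11.5×56.41) = 1693 mm².
h = 41.14 mm.

h = 41.1 mm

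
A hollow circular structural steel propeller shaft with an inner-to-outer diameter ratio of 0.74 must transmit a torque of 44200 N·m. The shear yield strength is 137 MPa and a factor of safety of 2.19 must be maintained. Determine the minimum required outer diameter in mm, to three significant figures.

d_o = 173 mm

τ_allow = 137/2.19 = 62.56 MPa.
For a hollow shaft τ = 16T/[πd_o³(1−k⁴)] with k = 0.74, so 1−k⁴ = 0.7001.
d_o³ = 16T/[π τ_allow (1−k⁴)] = 16×4.4200×10^7/(π×62.56×0.7001) = 5.140×10^6 mm³.
d_o = 172.6 mm.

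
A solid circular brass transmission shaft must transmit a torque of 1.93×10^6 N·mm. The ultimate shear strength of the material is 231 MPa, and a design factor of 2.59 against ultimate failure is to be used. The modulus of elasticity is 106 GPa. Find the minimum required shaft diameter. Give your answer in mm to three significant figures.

d = 47.9 mm

Allowable shear stress τ_allow = 231/2.59 = 89.19 MPa.
For a solid shaft τ = 16T/(πd³), so d³ = 16T/(π τ_allow) = 16×1930000/(π×89.19) = 110200 mm³.
d = (110200)^(1/3) = 47.94 mm.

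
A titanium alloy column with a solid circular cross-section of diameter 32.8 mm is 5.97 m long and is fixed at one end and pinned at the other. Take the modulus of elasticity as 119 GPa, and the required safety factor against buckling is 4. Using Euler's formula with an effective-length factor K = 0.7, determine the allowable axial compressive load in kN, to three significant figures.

P_allow = 0.955 kN

I = πd⁴/64 = π×32.8⁴/64 = 56820 mm⁴.
Effective length L_e = KL = 0.7×5.97 m = 4179 mm.
Euler critical load P_cr = π²EI/L_e² = π²×119000×56820/4179² = 3821 N.
P_allow = P_cr/n = 3821/4 = 955.2 N.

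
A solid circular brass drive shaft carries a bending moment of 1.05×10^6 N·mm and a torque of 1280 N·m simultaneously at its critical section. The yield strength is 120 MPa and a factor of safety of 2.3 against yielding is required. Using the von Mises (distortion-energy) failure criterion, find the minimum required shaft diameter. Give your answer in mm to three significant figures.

d = 66.8 mm

σ_allow = σ_y/n = 120/2.3 = 52.17 MPa.
For a solid shaft σ_b = 32M/(πd³) and τ = 16T/(πd³), so the von Mises stress is σ' = (16/πd³)·√(4M²+3T²).
√(4M²+3T²) = √(4×(1.050×10^6)² + 3×(1.280×10^6)²) = 3.054×10^6 N·mm.
d³ = 16×3.054×10^6/(π×52.17) = 298100 mm³.
d = 66.80 mm.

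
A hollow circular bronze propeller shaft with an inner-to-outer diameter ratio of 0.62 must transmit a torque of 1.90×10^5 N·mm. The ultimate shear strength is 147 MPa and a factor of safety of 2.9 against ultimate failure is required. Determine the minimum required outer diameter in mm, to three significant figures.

d_o = 28.2 mm

τ_allow = 147/2.9 = 50.69 MPa.
For a hollow shaft τ = 16T/[πd_o³(1−k⁴)] with k = 0.62, so 1−k⁴ = 0.8522.
d_o³ = 16T/[π τ_allow (1−k⁴)] = 16×190000/(π×50.69×0.8522) = 22400 mm³.
d_o = 28.19 mm.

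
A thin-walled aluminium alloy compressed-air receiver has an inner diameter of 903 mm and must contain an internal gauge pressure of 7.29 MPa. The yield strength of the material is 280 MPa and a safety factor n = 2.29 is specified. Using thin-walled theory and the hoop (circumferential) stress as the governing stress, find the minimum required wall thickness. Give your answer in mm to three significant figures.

σ_allow = 280/2.29 = 122.3 MPa.
Hoop stress σ_h = pD/(2t), so t = pD/(2σ_allow) = 7.29×903/(2×122.3) = 26.92 mm.

t = 26.9 mm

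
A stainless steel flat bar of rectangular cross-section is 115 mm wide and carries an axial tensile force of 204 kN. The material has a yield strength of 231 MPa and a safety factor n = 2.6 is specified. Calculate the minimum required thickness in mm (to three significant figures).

σ_allow = 231/2.6 = 88.85 MPa.
Required area A = F/σ_allow = 204000/88.85 = 2296 mm².
t = A/w = 2296/115 = 19.97 mm.

t = 20.0 mm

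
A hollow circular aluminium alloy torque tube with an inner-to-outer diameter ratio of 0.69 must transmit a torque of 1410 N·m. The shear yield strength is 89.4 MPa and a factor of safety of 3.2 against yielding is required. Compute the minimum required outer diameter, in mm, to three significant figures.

d_o = 69.3 mm

τ_allow = 89.4/3.2 = 27.94 MPa.
For a hollow shaft τ = 16T/[πd_o³(1−k⁴)] with k = 0.69, so 1−k⁴ = 0.7733.
d_o³ = 16T/[π τ_allow (1−k⁴)] = 16×1410000/(π×27.94×0.7733) = 332400 mm³.
d_o = 69.27 mm.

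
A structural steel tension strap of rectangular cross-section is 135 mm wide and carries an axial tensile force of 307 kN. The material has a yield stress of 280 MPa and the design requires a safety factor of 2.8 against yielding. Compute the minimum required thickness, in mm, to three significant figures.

σ_allow = 280/2.8 = 100.0 MPa.
Required area A = F/σ_allow = 307000/100.0 = 3070 mm².
t = A/w = 3070/135 = 22.74 mm.

t = 22.7 mm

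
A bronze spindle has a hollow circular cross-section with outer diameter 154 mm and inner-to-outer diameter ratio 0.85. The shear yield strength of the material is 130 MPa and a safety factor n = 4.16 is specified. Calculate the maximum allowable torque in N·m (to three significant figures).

T_allow = 10700 N·m

τ_allow = 130/4.16 = 31.25 MPa.
For a hollow shaft T_allow = τ_allow·πd_o³(1−k⁴)/16 with 1−k⁴ = 0.4780, so πd_o³(1−k⁴)/16 = 342800 mm³.
T_allow = 31.25×342800 = 1.071×10^7 N·mm = 10710 N·m.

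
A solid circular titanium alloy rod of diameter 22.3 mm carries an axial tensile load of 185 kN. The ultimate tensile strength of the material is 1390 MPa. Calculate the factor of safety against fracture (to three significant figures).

A = πd²/4 = 390.6 mm².
σ = F/A = 185000/390.6 = 473.7 MPa.
n = 1390/473.7 = 2.935.

n = 2.93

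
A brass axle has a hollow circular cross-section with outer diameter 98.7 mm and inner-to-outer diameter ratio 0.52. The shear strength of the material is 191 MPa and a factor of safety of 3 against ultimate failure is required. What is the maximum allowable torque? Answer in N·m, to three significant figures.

T_allow = 11100 N·m

τ_allow = 191/3 = 63.67 MPa.
For a hollow shaft T_allow = τ_allow·πd_o³(1−k⁴)/16 with 1−k⁴ = 0.9269, so πd_o³(1−k⁴)/16 = 175000 mm³.
T_allow = 63.67×175000 = 1.114×10^7 N·mm = 11140 N·m.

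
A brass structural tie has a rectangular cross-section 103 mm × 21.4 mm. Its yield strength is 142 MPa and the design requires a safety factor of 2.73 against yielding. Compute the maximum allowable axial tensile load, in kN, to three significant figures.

σ_allow = 142/2.73 = 52.01 MPa.
A = 103×21.4 = 2204 mm².
F_allow = σ_allow × A = 52.01×2204 = 114700 N.

F_allow = 115 kN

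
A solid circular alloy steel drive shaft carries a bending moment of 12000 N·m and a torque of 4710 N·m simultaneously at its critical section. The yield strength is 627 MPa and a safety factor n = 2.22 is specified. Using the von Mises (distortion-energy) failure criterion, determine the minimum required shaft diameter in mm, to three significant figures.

d = 77.0 mm

σ_allow = σ_y/n = 627/2.22 = 282.4 MPa.
For a solid shaft σ_b = 32M/(πd³) and τ = 16T/(πd³), so the von Mises stress is σ' = (16/πd³)·√(4M²+3T²).
√(4M²+3T²) = √(4×(1.200×10^7)² + 3×(4.710×10^6)²) = 2.535×10^7 N·mm.
d³ = 16×2.535×10^7/(π×282.4) = 457100 mm³.
d = 77.03 mm.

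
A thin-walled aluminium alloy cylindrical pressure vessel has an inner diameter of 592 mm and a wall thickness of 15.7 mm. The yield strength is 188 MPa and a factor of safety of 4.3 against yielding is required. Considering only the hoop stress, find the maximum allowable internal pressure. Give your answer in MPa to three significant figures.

σ_allow = 188/4.3 = 43.72 MPa.
σ_h = pD/(2t) → p_allow = 2σ_allow t/D = 2×43.72×15.7/592 = 2.319 MPa.

p_allow = 2.32 MPa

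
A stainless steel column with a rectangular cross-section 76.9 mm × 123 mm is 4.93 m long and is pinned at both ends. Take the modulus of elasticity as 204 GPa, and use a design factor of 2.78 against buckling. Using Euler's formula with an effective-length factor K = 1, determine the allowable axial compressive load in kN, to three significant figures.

P_allow = 139 kN

Buckling occurs about the weak axis: I_min = h·b³/12 = 123×76.9³/12 = 4.661×10^6 mm⁴ (b = 76.9 mm is the smaller dimension).
Effective length L_e = KL = 1×4.93 m = 4930 mm.
Euler critical load P_cr = π²EI/L_e² = π²×204000×4.661×10^6/4930² = 386100 N.
P_allow = P_cr/n = 386100/2.78 = 138900 N.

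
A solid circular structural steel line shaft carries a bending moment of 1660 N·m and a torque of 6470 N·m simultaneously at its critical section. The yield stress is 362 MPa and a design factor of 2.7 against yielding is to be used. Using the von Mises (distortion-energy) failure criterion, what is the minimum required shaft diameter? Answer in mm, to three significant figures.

d = 76.3 mm

σ_allow = σ_y/n = 362/2.7 = 134.1 MPa.
For a solid shaft σ_b = 32M/(πd³) and τ = 16T/(πd³), so the von Mises stress is σ' = (16/πd³)·√(4M²+3T²).
√(4M²+3T²) = √(4×(1.660×10^6)² + 3×(6.470×10^6)²) = 1.169×10^7 N·mm.
d³ = 16×1.169×10^7/(π×134.1) = 444000 mm³.
d = 76.29 mm.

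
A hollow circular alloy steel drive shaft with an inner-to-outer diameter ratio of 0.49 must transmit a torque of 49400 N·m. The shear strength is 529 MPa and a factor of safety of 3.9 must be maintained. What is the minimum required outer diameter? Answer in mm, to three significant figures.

d_o = 125 mm

τ_allow = 529/3.9 = 135.6 MPa.
For a hollow shaft τ = 16T/[πd_o³(1−k⁴)] with k = 0.49, so 1−k⁴ = 0.9424.
d_o³ = 16T/[π τ_allow (1−k⁴)] = 16×4.9400×10^7/(π×135.6×0.9424) = 1.968×10^6 mm³.
d_o = 125.3 mm.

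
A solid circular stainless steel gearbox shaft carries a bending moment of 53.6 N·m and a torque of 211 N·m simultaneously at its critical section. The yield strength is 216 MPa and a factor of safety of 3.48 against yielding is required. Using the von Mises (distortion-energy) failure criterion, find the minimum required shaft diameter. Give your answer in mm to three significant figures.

σ_allow = σ_y/n = 216/3.48 = 62.07 MPa.
For a solid shaft σ_b = 32M/(πd³) and τ = 16T/(πd³), so the von Mises stress is σ' = (16/πd³)·√(4M²+3T²).
√(4M²+3T²) = √(4×(53600)² + 3×(211000)²) = 380900 N·mm.
d³ = 16×380900/(π×62.07) = 31250 mm³.
d = 31.50 mm.

d = 31.5 mm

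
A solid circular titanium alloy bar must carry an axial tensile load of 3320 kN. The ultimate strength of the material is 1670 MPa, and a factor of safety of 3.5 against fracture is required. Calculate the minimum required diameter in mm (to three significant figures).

Allowable stress σ_allow = 1670/3.5 = 477.1 MPa.
Required area A = F/σ_allow = 3320000/477.1 = 6958 mm².
A = πd²/4 → d = √(4A/π) = 94.12 mm.

d = 94.1 mm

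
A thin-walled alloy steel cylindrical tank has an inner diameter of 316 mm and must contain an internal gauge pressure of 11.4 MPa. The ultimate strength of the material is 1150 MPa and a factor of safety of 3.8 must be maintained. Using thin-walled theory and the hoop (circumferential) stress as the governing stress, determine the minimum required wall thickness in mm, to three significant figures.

t = 5.95 mm

σ_allow = 1150/3.8 = 302.6 MPa.
Hoop stress σ_h = pD/(2t), so t = pD/(2σ_allow) = 11.4×316/(2×302.6) = 5.952 mm.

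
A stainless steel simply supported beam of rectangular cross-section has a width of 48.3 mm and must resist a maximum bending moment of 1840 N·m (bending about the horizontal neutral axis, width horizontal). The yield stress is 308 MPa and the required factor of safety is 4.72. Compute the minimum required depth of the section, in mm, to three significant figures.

σ_allow = 308/4.72 = 65.25 MPa.
For a rectangular section σ = 6M/(bh²), so h² = 6M/(b σ_allow) = 6×1840000/(48.3×65.25) = 3503 mm².
h = 59.18 mm.

h = 59.2 mm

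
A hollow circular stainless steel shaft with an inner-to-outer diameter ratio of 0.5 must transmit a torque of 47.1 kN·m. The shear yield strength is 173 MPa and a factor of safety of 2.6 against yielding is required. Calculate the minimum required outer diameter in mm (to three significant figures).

d_o = 157 mm

τ_allow = 173/2.6 = 66.54 MPa.
For a hollow shaft τ = 16T/[πd_o³(1−k⁴)] with k = 0.5, so 1−k⁴ = 0.9375.
d_o³ = 16T/[π τ_allow (1−k⁴)] = 16×4.7100×10^7/(π×66.54×0.9375) = 3.845×10^6 mm³.
d_o = 156.7 mm.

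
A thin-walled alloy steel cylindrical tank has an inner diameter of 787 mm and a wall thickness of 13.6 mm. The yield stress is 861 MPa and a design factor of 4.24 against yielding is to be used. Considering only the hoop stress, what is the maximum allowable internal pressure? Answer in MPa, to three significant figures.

p_allow = 7.02 MPa

σ_allow = 861/4.24 = 203.1 MPa.
σ_h = pD/(2t) → p_allow = 2σ_allow t/D = 2×203.1×13.6/787 = 7.018 MPa.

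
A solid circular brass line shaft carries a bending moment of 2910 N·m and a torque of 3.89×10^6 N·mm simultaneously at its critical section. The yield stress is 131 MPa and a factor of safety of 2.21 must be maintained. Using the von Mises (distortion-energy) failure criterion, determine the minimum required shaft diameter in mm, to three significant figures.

σ_allow = σ_y/n = 131/2.21 = 59.28 MPa.
For a solid shaft σ_b = 32M/(πd³) and τ = 16T/(πd³), so the von Mises stress is σ' = (16/πd³)·√(4M²+3T²).
√(4M²+3T²) = √(4×(2.910×10^6)² + 3×(3.890×10^6)²) = 8.903×10^6 N·mm.
d³ = 16×8.903×10^6/(π×59.28) = 765000 mm³.
d = 91.46 mm.

d = 91.5 mm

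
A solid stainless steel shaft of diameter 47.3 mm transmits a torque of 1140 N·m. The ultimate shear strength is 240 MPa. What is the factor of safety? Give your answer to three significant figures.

τ = 16T/(πd³) = 16×1140000/(π×47.3³) = 54.86 MPa.
n = τ_limit/τ = 240/54.86 = 4.374.

n = 4.37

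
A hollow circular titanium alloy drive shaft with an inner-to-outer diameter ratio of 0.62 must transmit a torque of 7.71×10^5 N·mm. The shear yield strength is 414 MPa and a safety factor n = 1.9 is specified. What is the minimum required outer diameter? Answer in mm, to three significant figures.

d_o = 27.7 mm

τ_allow = 414/1.9 = 217.9 MPa.
For a hollow shaft τ = 16T/[πd_o³(1−k⁴)] with k = 0.62, so 1−k⁴ = 0.8522.
d_o³ = 16T/[π τ_allow (1−k⁴)] = 16×771000/(π×217.9×0.8522) = 21150 mm³.
d_o = 27.65 mm.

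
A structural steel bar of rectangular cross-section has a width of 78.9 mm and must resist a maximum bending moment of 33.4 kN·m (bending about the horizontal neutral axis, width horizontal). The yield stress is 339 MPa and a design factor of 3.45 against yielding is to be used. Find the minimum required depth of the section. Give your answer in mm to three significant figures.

σ_allow = 339/3.45 = 98.26 MPa.
For a rectangular section σ = 6M/(bh²), so h² = 6M/(b σ_allow) = 6×3.3400×10^7/(78.9×98.26) = 25850 mm².
h = 160.8 mm.

h = 161 mm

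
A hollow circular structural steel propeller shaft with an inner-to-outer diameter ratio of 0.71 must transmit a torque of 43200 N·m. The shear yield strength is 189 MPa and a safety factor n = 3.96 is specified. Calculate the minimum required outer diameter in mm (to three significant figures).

τ_allow = 189/3.96 = 47.73 MPa.
For a hollow shaft τ = 16T/[πd_o³(1−k⁴)] with k = 0.71, so 1−k⁴ = 0.7459.
d_o³ = 16T/[π τ_allow (1−k⁴)] = 16×4.3200×10^7/(π×47.73×0.7459) = 6.180×10^6 mm³.
d_o = 183.5 mm.

d_o = 184 mm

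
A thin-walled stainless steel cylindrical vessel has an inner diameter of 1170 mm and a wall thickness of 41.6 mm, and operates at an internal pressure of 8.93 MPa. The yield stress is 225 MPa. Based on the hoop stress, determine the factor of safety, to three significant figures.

n = 1.79

σ_h = pD/(2t) = 8.93×1170/(2×41.6) = 125.6 MPa.
n = 225/125.6 = 1.792.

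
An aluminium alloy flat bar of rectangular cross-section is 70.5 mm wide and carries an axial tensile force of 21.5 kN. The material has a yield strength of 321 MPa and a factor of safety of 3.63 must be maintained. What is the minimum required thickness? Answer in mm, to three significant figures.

σ_allow = 321/3.63 = 88.43 MPa.
Required area A = F/σ_allow = 21500/88.43 = 243.1 mm².
t = A/w = 243.1/70.5 = 3.449 mm.

t = 3.45 mm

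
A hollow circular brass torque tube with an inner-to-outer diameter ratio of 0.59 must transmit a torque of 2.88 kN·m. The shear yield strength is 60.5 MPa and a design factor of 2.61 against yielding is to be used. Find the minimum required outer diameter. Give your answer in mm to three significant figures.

τ_allow = 60.5/2.61 = 23.18 MPa.
For a hollow shaft τ = 16T/[πd_o³(1−k⁴)] with k = 0.59, so 1−k⁴ = 0.8788.
d_o³ = 16T/[π τ_allow (1−k⁴)] = 16×2880000/(π×23.18×0.8788) = 720000 mm³.
d_o = 89.63 mm.

d_o = 89.6 mm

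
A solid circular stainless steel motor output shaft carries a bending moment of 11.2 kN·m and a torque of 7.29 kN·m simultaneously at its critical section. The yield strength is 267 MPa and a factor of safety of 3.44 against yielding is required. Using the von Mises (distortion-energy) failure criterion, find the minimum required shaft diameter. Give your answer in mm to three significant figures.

σ_allow = σ_y/n = 267/3.44 = 77.62 MPa.
For a solid shaft σ_b = 32M/(πd³) and τ = 16T/(πd³), so the von Mises stress is σ' = (16/πd³)·√(4M²+3T²).
√(4M²+3T²) = √(4×(1.120×10^7)² + 3×(7.290×10^6)²) = 2.571×10^7 N·mm.
d³ = 16×2.571×10^7/(π×77.62) = 1.687×10^6 mm³.
d = 119.0 mm.

d = 119 mm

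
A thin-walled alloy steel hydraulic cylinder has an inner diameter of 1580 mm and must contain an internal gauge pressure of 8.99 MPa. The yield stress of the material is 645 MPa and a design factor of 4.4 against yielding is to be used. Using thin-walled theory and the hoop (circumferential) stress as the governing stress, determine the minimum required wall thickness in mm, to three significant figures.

σ_allow = 645/4.4 = 146.6 MPa.
Hoop stress σ_h = pD/(2t), so t = pD/(2σ_allow) = 8.99×1580/(2×146.6) = 48.45 mm.

t = 48.4 mm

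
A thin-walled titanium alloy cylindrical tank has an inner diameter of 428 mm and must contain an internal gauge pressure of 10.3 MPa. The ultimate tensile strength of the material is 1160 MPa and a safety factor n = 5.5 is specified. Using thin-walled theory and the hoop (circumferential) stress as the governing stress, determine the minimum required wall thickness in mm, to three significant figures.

σ_allow = 1160/5.5 = 210.9 MPa.
Hoop stress σ_h = pD/(2t), so t = pD/(2σ_allow) = 10.3×428/(2×210.9) = 10.45 mm.

t = 10.5 mm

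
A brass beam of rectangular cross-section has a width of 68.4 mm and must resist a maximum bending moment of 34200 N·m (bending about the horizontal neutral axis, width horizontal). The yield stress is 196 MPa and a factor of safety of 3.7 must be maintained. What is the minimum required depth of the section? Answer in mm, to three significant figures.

σ_allow = 196/3.7 = 52.97 MPa.
For a rectangular section σ = 6M/(bh²), so h² = 6M/(b σ_allow) = 6×3.4200×10^7/(68.4×52.97) = 56630 mm².
h = 238.0 mm.

h = 238 mm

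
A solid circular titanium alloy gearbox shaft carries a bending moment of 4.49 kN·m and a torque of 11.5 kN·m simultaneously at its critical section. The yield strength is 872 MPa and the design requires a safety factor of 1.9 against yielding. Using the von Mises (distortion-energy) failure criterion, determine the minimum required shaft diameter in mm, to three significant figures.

σ_allow = σ_y/n = 872/1.9 = 458.9 MPa.
For a solid shaft σ_b = 32M/(πd³) and τ = 16T/(πd³), so the von Mises stress is σ' = (16/πd³)·√(4M²+3T²).
√(4M²+3T²) = √(4×(4.490×10^6)² + 3×(1.150×10^7)²) = 2.185×10^7 N·mm.
d³ = 16×2.185×10^7/(π×458.9) = 242500 mm³.
d = 62.36 mm.

d = 62.4 mm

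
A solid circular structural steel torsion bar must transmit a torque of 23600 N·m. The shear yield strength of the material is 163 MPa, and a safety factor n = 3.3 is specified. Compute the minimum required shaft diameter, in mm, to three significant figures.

Allowable shear stress τ_allow = 163/3.3 = 49.39 MPa.
For a solid shaft τ = 16T/(πd³), so d³ = 16T/(π τ_allow) = 16×2.3600×10^7/(π×49.39) = 2.433×10^6 mm³.
d = (2.433×10^6)^(1/3) = 134.5 mm.

d = 135 mm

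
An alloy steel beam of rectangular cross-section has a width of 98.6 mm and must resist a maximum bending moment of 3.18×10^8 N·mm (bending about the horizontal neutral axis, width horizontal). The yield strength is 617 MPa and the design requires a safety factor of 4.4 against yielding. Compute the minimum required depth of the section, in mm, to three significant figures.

h = 371 mm

σ_allow = 617/4.4 = 140.2 MPa.
For a rectangular section σ = 6M/(bh²), so h² = 6M/(b σ_allow) = 6×3.1800×10^8/(98.6×140.2) = 138000 mm².
h = 371.5 mm.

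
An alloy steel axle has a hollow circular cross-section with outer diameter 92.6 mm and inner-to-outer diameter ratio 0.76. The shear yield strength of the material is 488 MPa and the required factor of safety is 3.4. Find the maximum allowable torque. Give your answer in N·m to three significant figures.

T_allow = 14900 N·m

τ_allow = 488/3.4 = 143.5 MPa.
For a hollow shaft T_allow = τ_allow·πd_o³(1−k⁴)/16 with 1−k⁴ = 0.6664, so πd_o³(1−k⁴)/16 = 103900 mm³.
T_allow = 143.5×103900 = 1.491×10^7 N·mm = 14910 N·m.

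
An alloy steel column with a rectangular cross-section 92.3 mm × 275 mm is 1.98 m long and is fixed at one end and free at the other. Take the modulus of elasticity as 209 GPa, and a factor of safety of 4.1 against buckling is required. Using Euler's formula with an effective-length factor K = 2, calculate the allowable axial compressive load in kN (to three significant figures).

P_allow = 578 kN

Buckling occurs about the weak axis: I_min = h·b³/12 = 275×92.3³/12 = 1.802×10^7 mm⁴ (b = 92.3 mm is the smaller dimension).
Effective length L_e = KL = 2×1.98 m = 3960 mm.
Euler critical load P_cr = π²EI/L_e² = π²×209000×1.802×10^7/3960² = 2.370×10^6 N.
P_allow = P_cr/n = 2.370×10^6/4.1 = 578100 N.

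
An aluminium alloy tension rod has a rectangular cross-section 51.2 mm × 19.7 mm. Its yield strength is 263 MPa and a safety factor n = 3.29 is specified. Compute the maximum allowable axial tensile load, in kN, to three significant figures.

F_allow = 80.6 kN

σ_allow = 263/3.29 = 79.94 MPa.
A = 51.2×19.7 = 1009 mm².
F_allow = σ_allow × A = 79.94×1009 = 80630 N.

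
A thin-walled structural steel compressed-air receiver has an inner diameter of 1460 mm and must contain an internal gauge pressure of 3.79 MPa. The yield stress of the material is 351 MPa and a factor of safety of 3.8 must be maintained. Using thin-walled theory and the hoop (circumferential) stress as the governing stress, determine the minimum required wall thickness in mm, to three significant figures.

t = 30.0 mm

σ_allow = 351/3.8 = 92.37 MPa.
Hoop stress σ_h = pD/(2t), so t = pD/(2σ_allow) = 3.79×1460/(2×92.37) = 29.95 mm.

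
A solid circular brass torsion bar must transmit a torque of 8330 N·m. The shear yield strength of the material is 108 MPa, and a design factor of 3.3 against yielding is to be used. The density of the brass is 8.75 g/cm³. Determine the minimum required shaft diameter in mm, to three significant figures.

Allowable shear stress τ_allow = 108/3.3 = 32.73 MPa.
For a solid shaft τ = 16T/(πd³), so d³ = 16T/(π τ_allow) = 16×8330000/(π×32.73) = 1.296×10^6 mm³.
d = (1.296×10^6)^(1/3) = 109.0 mm.

d = 109 mm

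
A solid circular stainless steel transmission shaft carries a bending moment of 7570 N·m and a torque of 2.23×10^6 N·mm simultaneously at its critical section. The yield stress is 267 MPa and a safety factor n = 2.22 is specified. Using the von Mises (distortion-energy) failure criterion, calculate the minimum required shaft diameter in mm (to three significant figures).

d = 87.1 mm

σ_allow = σ_y/n = 267/2.22 = 120.3 MPa.
For a solid shaft σ_b = 32M/(πd³) and τ = 16T/(πd³), so the von Mises stress is σ' = (16/πd³)·√(4M²+3T²).
√(4M²+3T²) = √(4×(7.570×10^6)² + 3×(2.230×10^6)²) = 1.562×10^7 N·mm.
d³ = 16×1.562×10^7/(π×120.3) = 661700 mm³.
d = 87.14 mm.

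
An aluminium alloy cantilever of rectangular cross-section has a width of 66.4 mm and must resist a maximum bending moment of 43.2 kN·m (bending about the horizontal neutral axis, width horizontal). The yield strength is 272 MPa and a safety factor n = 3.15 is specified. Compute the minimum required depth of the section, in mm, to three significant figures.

h = 213 mm

σ_allow = 272/3.15 = 86.35 MPa.
For a rectangular section σ = 6M/(bh²), so h² = 6M/(b σ_allow) = 6×4.3200×10^7/(66.4×86.35) = 45210 mm².
h = 212.6 mm.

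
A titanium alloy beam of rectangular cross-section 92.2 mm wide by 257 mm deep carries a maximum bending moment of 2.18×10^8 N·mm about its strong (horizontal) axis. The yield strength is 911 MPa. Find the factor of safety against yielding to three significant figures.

n = 4.24

Section modulus S = bh²/6 = 92.2×257²/6 = 1.015×10^6 mm³.
σ = M/S = 2.1800×10^8/1.015×10^6 = 214.8 MPa.
n = 911/214.8 = 4.241.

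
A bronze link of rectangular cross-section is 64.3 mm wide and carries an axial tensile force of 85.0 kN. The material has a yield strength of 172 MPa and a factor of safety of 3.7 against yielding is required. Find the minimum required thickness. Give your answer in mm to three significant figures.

t = 28.4 mm

σ_allow = 172/3.7 = 46.49 MPa.
Required area A = F/σ_allow = 85000/46.49 = 1828 mm².
t = A/w = 1828/64.3 = 28.44 mm.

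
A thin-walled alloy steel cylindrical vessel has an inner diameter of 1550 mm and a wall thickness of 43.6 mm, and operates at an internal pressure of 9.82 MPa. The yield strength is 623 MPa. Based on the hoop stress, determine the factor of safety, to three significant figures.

n = 3.57

σ_h = pD/(2t) = 9.82×1550/(2×43.6) = 174.6 MPa.
n = 623/174.6 = 3.569.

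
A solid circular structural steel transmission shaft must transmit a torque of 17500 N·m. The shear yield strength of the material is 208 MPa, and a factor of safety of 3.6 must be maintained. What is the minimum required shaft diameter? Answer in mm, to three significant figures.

d = 116 mm

Allowable shear stress τ_allow = 208/3.6 = 57.78 MPa.
For a solid shaft τ = 16T/(πd³), so d³ = 16T/(π τ_allow) = 16×1.7500×10^7/(π×57.78) = 1.543×10^6 mm³.
d = (1.543×10^6)^(1/3) = 115.5 mm.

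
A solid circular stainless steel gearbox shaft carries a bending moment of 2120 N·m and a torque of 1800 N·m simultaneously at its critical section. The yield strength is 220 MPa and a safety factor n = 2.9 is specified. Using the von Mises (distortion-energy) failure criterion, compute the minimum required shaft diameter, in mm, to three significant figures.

σ_allow = σ_y/n = 220/2.9 = 75.86 MPa.
For a solid shaft σ_b = 32M/(πd³) and τ = 16T/(πd³), so the von Mises stress is σ' = (16/πd³)·√(4M²+3T²).
√(4M²+3T²) = √(4×(2.120×10^6)² + 3×(1.800×10^6)²) = 5.263×10^6 N·mm.
d³ = 16×5.263×10^6/(π×75.86) = 353300 mm³.
d = 70.70 mm.

d = 70.7 mm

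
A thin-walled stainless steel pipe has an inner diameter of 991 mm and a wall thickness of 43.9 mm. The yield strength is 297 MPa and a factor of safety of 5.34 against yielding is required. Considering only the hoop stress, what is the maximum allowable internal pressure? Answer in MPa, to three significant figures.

p_allow = 4.93 MPa

σ_allow = 297/5.34 = 55.62 MPa.
σ_h = pD/(2t) → p_allow = 2σ_allow t/D = 2×55.62×43.9/991 = 4.928 MPa.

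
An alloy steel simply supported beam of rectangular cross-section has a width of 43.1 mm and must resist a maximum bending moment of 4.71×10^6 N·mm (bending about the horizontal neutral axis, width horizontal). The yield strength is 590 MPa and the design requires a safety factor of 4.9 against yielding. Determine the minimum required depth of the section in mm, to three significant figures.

h = 73.8 mm

σ_allow = 590/4.9 = 120.4 MPa.
For a rectangular section σ = 6M/(bh²), so h² = 6M/(b σ_allow) = 6×4710000/(43.1×120.4) = 5446 mm².
h = 73.79 mm.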